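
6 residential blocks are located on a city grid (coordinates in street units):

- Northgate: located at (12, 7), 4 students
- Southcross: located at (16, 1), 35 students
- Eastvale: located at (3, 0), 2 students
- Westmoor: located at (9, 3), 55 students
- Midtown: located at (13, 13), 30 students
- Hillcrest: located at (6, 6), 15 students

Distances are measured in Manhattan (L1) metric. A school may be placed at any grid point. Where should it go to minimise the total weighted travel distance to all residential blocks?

Manhattan distance separates: Σwᵢ(|x−xᵢ|+|y−yᵢ|) = Σwᵢ|x−xᵢ| + Σwᵢ|y−yᵢ|, so x and y are optimised independently as 1-D weighted medians.
Total weight W = 141; half = 70.5.
x-coordinate, sorted with cumulative weight:
  x=3 (Eastvale, w=2) cum 2
  x=6 (Hillcrest, w=15) cum 17
  x=9 (Westmoor, w=55) cum 72  ← median
  x=12 (Northgate, w=4) cum 76
  x=13 (Midtown, w=30) cum 106
  x=16 (Southcross, w=35) cum 141
⇒ x* = 9
y-coordinate, sorted with cumulative weight:
  y=0 (Eastvale, w=2) cum 2
  y=1 (Southcross, w=35) cum 37
  y=3 (Westmoor, w=55) cum 92  ← median
  y=6 (Hillcrest, w=15) cum 107
  y=7 (Northgate, w=4) cum 111
  y=13 (Midtown, w=30) cum 141
⇒ y* = 3

(9, 3)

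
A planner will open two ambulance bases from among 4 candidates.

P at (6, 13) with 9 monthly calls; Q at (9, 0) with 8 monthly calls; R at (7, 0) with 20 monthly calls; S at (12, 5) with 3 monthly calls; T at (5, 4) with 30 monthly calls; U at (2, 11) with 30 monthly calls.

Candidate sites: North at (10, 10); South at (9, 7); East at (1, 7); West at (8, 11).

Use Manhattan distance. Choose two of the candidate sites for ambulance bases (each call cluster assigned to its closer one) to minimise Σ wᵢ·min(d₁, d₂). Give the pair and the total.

Evaluate every pair (each demand assigned to the nearer of the two):
  {South, West}: total = 677
  {South, East}: total = 692
  {East, West}: total = 762
  {North, East}: total = 792
  {North, South}: total = 794
  {North, West}: total = 865
Best pair: {South, West} with total 677.

{South, West}, total 677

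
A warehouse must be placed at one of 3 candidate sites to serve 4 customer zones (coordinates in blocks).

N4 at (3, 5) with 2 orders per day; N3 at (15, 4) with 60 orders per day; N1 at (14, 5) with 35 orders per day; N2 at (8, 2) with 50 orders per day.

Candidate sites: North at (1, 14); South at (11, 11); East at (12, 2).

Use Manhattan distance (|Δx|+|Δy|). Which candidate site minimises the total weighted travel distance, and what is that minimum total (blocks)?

Total weighted distance at each candidate:
  North (1, 14): total = 3182
  South (11, 11): total = 1603
  East (12, 2): total = 699
Minimum is at East with total 699 blocks.

East, total 699 blocks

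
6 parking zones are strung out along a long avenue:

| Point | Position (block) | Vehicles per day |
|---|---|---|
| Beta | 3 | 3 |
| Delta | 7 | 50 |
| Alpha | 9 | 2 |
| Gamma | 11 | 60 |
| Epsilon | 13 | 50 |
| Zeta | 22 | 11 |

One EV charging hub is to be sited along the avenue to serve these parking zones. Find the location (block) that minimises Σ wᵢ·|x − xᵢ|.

x = 11

For a sum of weighted absolute distances on a line, the optimum is the weighted median (not the mean). Total weight W = 176; half-weight = 88.
Sort by position and accumulate weight:
  block 3 (Beta, w=3) → cum 3
  block 7 (Delta, w=50) → cum 53
  block 9 (Alpha, w=2) → cum 55
  block 11 (Gamma, w=60) → cum 115  ≥ 88 → median here
  block 13 (Epsilon, w=50) → cum 165
  block 22 (Zeta, w=11) → cum 176
Optimal location: block 11.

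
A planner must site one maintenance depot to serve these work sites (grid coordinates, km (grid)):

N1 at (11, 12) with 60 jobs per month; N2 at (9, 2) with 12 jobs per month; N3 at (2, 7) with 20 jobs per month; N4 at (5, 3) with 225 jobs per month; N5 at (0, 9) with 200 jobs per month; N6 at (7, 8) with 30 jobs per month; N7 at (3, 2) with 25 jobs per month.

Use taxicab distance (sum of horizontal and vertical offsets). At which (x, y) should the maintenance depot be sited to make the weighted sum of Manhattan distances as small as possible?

(5, 8)

Manhattan distance separates: Σwᵢ(|x−xᵢ|+|y−yᵢ|) = Σwᵢ|x−xᵢ| + Σwᵢ|y−yᵢ|, so x and y are optimised independently as 1-D weighted medians.
Total weight W = 572; half = 286.
x-coordinate, sorted with cumulative weight:
  x=0 (N5, w=200) cum 200
  x=2 (N3, w=20) cum 220
  x=3 (N7, w=25) cum 245
  x=5 (N4, w=225) cum 470  ← median
  x=7 (N6, w=30) cum 500
  x=9 (N2, w=12) cum 512
  x=11 (N1, w=60) cum 572
⇒ x* = 5
y-coordinate, sorted with cumulative weight:
  y=2 (N2, w=12) cum 12
  y=2 (N7, w=25) cum 37
  y=3 (N4, w=225) cum 262
  y=7 (N3, w=20) cum 282
  y=8 (N6, w=30) cum 312  ← median
  y=9 (N5, w=200) cum 512
  y=12 (N1, w=60) cum 572
⇒ y* = 8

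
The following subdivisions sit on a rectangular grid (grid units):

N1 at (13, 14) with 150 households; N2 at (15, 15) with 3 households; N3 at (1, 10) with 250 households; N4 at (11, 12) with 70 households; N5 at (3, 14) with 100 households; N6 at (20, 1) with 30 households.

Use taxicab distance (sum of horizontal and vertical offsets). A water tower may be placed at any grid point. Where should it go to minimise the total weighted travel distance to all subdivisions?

Manhattan distance separates: Σwᵢ(|x−xᵢ|+|y−yᵢ|) = Σwᵢ|x−xᵢ| + Σwᵢ|y−yᵢ|, so x and y are optimised independently as 1-D weighted medians.
Total weight W = 603; half = 301.5.
x-coordinate, sorted with cumulative weight:
  x=1 (N3, w=250) cum 250
  x=3 (N5, w=100) cum 350  ← median
  x=11 (N4, w=70) cum 420
  x=13 (N1, w=150) cum 570
  x=15 (N2, w=3) cum 573
  x=20 (N6, w=30) cum 603
⇒ x* = 3
y-coordinate, sorted with cumulative weight:
  y=1 (N6, w=30) cum 30
  y=10 (N3, w=250) cum 280
  y=12 (N4, w=70) cum 350  ← median
  y=14 (N1, w=150) cum 500
  y=14 (N5, w=100) cum 600
  y=15 (N2, w=3) cum 603
⇒ y* = 12

(3, 12)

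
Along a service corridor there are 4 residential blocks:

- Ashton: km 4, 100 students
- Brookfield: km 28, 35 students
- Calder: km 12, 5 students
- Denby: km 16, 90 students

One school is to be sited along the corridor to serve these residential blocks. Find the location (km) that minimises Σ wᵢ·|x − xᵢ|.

For a sum of weighted absolute distances on a line, the optimum is the weighted median (not the mean). Total weight W = 230; half-weight = 115.
Sort by position and accumulate weight:
  km 4 (Ashton, w=100) → cum 100
  km 12 (Calder, w=5) → cum 105
  km 16 (Denby, w=90) → cum 195  ≥ 115 → median here
  km 28 (Brookfield, w=35) → cum 230
Optimal location: km 16.

x = 16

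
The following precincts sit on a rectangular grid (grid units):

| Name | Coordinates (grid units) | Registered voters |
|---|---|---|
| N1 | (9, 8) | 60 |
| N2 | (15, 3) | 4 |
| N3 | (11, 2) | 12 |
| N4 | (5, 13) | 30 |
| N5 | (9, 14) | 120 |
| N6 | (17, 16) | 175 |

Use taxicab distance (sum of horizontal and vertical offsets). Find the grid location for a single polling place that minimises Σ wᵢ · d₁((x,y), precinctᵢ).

(9, 14)

Manhattan distance separates: Σwᵢ(|x−xᵢ|+|y−yᵢ|) = Σwᵢ|x−xᵢ| + Σwᵢ|y−yᵢ|, so x and y are optimised independently as 1-D weighted medians.
Total weight W = 401; half = 200.5.
x-coordinate, sorted with cumulative weight:
  x=5 (N4, w=30) cum 30
  x=9 (N1, w=60) cum 90
  x=9 (N5, w=120) cum 210  ← median
  x=11 (N3, w=12) cum 222
  x=15 (N2, w=4) cum 226
  x=17 (N6, w=175) cum 401
⇒ x* = 9
y-coordinate, sorted with cumulative weight:
  y=2 (N3, w=12) cum 12
  y=3 (N2, w=4) cum 16
  y=8 (N1, w=60) cum 76
  y=13 (N4, w=30) cum 106
  y=14 (N5, w=120) cum 226  ← median
  y=16 (N6, w=175) cum 401
⇒ y* = 14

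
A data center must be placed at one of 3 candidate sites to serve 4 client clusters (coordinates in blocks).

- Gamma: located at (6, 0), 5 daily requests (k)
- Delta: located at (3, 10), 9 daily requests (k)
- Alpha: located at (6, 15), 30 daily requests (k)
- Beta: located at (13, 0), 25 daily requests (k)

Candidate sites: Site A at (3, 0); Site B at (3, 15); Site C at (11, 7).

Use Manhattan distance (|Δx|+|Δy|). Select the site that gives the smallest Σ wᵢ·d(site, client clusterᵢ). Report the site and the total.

Total weighted distance at each candidate:
  Site A (3, 0): total = 895
  Site B (3, 15): total = 850
  Site C (11, 7): total = 774
Minimum is at Site C with total 774 blocks.

Site C, total 774 blocks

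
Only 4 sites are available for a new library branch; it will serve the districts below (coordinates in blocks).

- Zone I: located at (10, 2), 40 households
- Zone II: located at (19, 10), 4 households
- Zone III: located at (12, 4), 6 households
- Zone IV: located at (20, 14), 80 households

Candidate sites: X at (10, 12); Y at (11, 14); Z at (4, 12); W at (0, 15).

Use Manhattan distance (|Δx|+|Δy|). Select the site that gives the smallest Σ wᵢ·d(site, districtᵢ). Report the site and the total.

Total weighted distance at each candidate:
  X (10, 12): total = 1464
  Y (11, 14): total = 1354
  Z (4, 12): total = 2244
  W (0, 15): total = 2834
Minimum is at Y with total 1354 blocks.

Y, total 1354 blocks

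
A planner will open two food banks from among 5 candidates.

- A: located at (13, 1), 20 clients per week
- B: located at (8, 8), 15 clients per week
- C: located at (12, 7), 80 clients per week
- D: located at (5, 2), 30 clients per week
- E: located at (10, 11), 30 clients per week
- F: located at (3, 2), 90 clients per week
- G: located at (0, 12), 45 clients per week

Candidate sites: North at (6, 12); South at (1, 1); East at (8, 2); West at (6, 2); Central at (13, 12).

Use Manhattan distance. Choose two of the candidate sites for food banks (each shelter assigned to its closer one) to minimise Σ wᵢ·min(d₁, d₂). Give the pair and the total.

Evaluate every pair (each demand assigned to the nearer of the two):
  {West, Central}: total = 1765
  {North, West}: total = 1850
  {North, East}: total = 1890
  {South, Central}: total = 1915
  {East, Central}: total = 1935
  {North, South}: total = 2050
  {South, East}: total = 2160
  {East, West}: total = 2280
  {South, West}: total = 2390
  {North, Central}: total = 2680
Best pair: {West, Central} with total 1765.

{West, Central}, total 1765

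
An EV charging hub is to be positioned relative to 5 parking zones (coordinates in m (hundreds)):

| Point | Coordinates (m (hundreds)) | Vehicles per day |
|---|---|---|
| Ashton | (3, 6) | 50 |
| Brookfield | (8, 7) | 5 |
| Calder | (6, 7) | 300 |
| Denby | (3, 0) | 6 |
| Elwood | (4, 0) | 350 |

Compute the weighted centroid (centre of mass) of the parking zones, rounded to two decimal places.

The minimiser of Σwᵢ‖p−pᵢ‖² is the weighted centroid p* = (Σwᵢpᵢ)/(Σwᵢ).
Σwᵢ = 711.
Σwᵢxᵢ = 50·3 + 5·8 + 300·6 + 6·3 + 350·4 = 3408.
Σwᵢyᵢ = 50·6 + 5·7 + 300·7 + 6·0 + 350·0 = 2435.
x* = 3408/711 = 4.79, y* = 2435/711 = 3.42.

(4.79, 3.42)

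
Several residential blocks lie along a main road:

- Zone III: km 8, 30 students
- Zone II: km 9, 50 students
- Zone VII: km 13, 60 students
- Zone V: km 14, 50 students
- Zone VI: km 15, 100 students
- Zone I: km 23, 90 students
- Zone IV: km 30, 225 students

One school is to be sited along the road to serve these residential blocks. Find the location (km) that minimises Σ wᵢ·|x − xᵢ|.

For a sum of weighted absolute distances on a line, the optimum is the weighted median (not the mean). Total weight W = 605; half-weight = 302.5.
Sort by position and accumulate weight:
  km 8 (Zone III, w=30) → cum 30
  km 9 (Zone II, w=50) → cum 80
  km 13 (Zone VII, w=60) → cum 140
  km 14 (Zone V, w=50) → cum 190
  km 15 (Zone VI, w=100) → cum 290
  km 23 (Zone I, w=90) → cum 380  ≥ 302.5 → median here
  km 30 (Zone IV, w=225) → cum 605
Optimal location: km 23.

x = 23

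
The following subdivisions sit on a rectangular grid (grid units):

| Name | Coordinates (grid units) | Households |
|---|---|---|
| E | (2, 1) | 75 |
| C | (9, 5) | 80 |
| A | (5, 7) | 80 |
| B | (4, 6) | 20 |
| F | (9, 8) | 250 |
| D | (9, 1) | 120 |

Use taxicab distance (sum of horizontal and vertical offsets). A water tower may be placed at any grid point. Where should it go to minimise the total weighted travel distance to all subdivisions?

Manhattan distance separates: Σwᵢ(|x−xᵢ|+|y−yᵢ|) = Σwᵢ|x−xᵢ| + Σwᵢ|y−yᵢ|, so x and y are optimised independently as 1-D weighted medians.
Total weight W = 625; half = 312.5.
x-coordinate, sorted with cumulative weight:
  x=2 (E, w=75) cum 75
  x=4 (B, w=20) cum 95
  x=5 (A, w=80) cum 175
  x=9 (C, w=80) cum 255
  x=9 (F, w=250) cum 505  ← median
  x=9 (D, w=120) cum 625
⇒ x* = 9
y-coordinate, sorted with cumulative weight:
  y=1 (E, w=75) cum 75
  y=1 (D, w=120) cum 195
  y=5 (C, w=80) cum 275
  y=6 (B, w=20) cum 295
  y=7 (A, w=80) cum 375  ← median
  y=8 (F, w=250) cum 625
⇒ y* = 7

(9, 7)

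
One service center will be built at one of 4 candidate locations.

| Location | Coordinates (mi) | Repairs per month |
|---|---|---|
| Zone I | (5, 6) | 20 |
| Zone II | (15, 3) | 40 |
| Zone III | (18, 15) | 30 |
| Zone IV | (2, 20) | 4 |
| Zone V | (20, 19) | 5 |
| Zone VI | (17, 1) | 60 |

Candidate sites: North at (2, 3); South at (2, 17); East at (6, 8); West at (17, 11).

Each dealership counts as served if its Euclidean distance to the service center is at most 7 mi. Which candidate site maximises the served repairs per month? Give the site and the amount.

West, covering 30

Coverage radius r = 7 mi; a point is covered iff (Δx)²+(Δy)² ≤ 7² = 49.
  North (2, 3): covers {Zone I} → 20
  South (2, 17): covers {Zone IV} → 4
  East (6, 8): covers {Zone I} → 20
  West (17, 11): covers {Zone III} → 30
Maximum coverage at West: 30 repairs per month.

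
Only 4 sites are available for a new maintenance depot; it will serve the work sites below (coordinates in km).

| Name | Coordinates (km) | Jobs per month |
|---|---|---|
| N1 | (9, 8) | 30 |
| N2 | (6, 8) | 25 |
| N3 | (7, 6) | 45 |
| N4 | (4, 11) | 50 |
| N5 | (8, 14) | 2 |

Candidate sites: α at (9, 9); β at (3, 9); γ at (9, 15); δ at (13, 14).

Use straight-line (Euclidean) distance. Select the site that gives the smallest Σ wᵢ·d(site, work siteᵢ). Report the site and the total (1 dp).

α, total 550.8 km

Total weighted distance at each candidate:
  α (9, 9): total = 550.8
  β (3, 9): total = 612.5
  γ (9, 15): total = 1138.3
  δ (13, 14): total = 1381.2
Minimum is at α with total 550.8 km.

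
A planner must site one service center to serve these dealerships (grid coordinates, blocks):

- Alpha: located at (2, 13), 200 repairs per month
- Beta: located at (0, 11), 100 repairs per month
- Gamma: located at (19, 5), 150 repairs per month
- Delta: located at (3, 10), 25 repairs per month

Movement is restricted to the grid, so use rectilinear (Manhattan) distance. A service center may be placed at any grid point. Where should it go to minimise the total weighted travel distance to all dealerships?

Manhattan distance separates: Σwᵢ(|x−xᵢ|+|y−yᵢ|) = Σwᵢ|x−xᵢ| + Σwᵢ|y−yᵢ|, so x and y are optimised independently as 1-D weighted medians.
Total weight W = 475; half = 237.5.
x-coordinate, sorted with cumulative weight:
  x=0 (Beta, w=100) cum 100
  x=2 (Alpha, w=200) cum 300  ← median
  x=3 (Delta, w=25) cum 325
  x=19 (Gamma, w=150) cum 475
⇒ x* = 2
y-coordinate, sorted with cumulative weight:
  y=5 (Gamma, w=150) cum 150
  y=10 (Delta, w=25) cum 175
  y=11 (Beta, w=100) cum 275  ← median
  y=13 (Alpha, w=200) cum 475
⇒ y* = 11

(2, 11)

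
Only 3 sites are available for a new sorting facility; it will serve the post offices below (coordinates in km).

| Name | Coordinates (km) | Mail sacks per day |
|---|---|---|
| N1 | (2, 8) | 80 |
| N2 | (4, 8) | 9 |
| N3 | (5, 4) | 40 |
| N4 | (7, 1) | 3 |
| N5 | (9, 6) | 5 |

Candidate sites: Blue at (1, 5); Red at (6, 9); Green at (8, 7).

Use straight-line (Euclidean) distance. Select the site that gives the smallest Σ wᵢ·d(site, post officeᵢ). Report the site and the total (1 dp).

Blue, total 518.0 km

Total weighted distance at each candidate:
  Blue (1, 5): total = 518.0
  Red (6, 9): total = 599.3
  Green (8, 7): total = 718.8
Minimum is at Blue with total 518.0 km.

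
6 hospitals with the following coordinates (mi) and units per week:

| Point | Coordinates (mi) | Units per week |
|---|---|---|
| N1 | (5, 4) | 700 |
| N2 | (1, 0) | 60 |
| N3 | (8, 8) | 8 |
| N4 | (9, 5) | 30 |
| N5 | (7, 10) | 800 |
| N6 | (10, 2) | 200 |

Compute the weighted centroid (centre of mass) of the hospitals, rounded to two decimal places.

(6.39, 6.35)

The minimiser of Σwᵢ‖p−pᵢ‖² is the weighted centroid p* = (Σwᵢpᵢ)/(Σwᵢ).
Σwᵢ = 1798.
Σwᵢxᵢ = 700·5 + 60·1 + 8·8 + 30·9 + 800·7 + 200·10 = 11494.
Σwᵢyᵢ = 700·4 + 60·0 + 8·8 + 30·5 + 800·10 + 200·2 = 11414.
x* = 11494/1798 = 6.39, y* = 11414/1798 = 6.35.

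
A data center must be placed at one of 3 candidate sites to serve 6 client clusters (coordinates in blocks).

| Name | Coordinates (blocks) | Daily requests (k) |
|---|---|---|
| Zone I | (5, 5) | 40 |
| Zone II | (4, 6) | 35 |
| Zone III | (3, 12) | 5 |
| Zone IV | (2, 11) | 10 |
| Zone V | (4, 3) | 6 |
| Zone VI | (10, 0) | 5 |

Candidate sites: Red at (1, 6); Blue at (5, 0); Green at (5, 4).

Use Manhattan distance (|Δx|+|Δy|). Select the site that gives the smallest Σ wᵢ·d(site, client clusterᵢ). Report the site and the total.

Total weighted distance at each candidate:
  Red (1, 6): total = 516
  Blue (5, 0): total = 704
  Green (5, 4): total = 352
Minimum is at Green with total 352 blocks.

Green, total 352 blocks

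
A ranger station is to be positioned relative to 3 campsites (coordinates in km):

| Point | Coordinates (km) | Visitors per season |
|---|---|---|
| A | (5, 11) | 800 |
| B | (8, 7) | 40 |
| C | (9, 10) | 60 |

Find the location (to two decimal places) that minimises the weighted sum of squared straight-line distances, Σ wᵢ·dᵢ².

The minimiser of Σwᵢ‖p−pᵢ‖² is the weighted centroid p* = (Σwᵢpᵢ)/(Σwᵢ).
Σwᵢ = 900.
Σwᵢxᵢ = 800·5 + 40·8 + 60·9 = 4860.
Σwᵢyᵢ = 800·11 + 40·7 + 60·10 = 9680.
x* = 4860/900 = 5.40, y* = 9680/900 = 10.76.

(5.40, 10.76)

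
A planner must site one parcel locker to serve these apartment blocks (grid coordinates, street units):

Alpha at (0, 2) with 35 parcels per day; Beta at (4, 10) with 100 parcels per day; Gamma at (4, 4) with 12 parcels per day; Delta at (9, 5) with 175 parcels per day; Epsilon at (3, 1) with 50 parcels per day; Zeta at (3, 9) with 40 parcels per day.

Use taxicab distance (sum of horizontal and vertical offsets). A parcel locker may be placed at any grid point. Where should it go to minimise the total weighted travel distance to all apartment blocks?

Manhattan distance separates: Σwᵢ(|x−xᵢ|+|y−yᵢ|) = Σwᵢ|x−xᵢ| + Σwᵢ|y−yᵢ|, so x and y are optimised independently as 1-D weighted medians.
Total weight W = 412; half = 206.
x-coordinate, sorted with cumulative weight:
  x=0 (Alpha, w=35) cum 35
  x=3 (Epsilon, w=50) cum 85
  x=3 (Zeta, w=40) cum 125
  x=4 (Beta, w=100) cum 225  ← median
  x=4 (Gamma, w=12) cum 237
  x=9 (Delta, w=175) cum 412
⇒ x* = 4
y-coordinate, sorted with cumulative weight:
  y=1 (Epsilon, w=50) cum 50
  y=2 (Alpha, w=35) cum 85
  y=4 (Gamma, w=12) cum 97
  y=5 (Delta, w=175) cum 272  ← median
  y=9 (Zeta, w=40) cum 312
  y=10 (Beta, w=100) cum 412
⇒ y* = 5

(4, 5)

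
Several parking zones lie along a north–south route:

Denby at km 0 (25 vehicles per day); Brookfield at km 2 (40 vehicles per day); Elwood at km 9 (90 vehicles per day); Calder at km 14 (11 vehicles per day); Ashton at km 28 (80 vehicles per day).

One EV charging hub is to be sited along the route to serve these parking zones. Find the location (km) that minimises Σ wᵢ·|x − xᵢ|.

For a sum of weighted absolute distances on a line, the optimum is the weighted median (not the mean). Total weight W = 246; half-weight = 123.
Sort by position and accumulate weight:
  km 0 (Denby, w=25) → cum 25
  km 2 (Brookfield, w=40) → cum 65
  km 9 (Elwood, w=90) → cum 155  ≥ 123 → median here
  km 14 (Calder, w=11) → cum 166
  km 28 (Ashton, w=80) → cum 246
Optimal location: km 9.

x = 9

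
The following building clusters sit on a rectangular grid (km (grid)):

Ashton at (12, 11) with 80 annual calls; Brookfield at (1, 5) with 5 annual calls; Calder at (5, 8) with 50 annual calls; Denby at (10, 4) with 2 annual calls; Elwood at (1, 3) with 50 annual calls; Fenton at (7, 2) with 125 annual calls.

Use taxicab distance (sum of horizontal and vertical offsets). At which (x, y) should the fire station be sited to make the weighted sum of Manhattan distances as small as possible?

(7, 3)

Manhattan distance separates: Σwᵢ(|x−xᵢ|+|y−yᵢ|) = Σwᵢ|x−xᵢ| + Σwᵢ|y−yᵢ|, so x and y are optimised independently as 1-D weighted medians.
Total weight W = 312; half = 156.
x-coordinate, sorted with cumulative weight:
  x=1 (Brookfield, w=5) cum 5
  x=1 (Elwood, w=50) cum 55
  x=5 (Calder, w=50) cum 105
  x=7 (Fenton, w=125) cum 230  ← median
  x=10 (Denby, w=2) cum 232
  x=12 (Ashton, w=80) cum 312
⇒ x* = 7
y-coordinate, sorted with cumulative weight:
  y=2 (Fenton, w=125) cum 125
  y=3 (Elwood, w=50) cum 175  ← median
  y=4 (Denby, w=2) cum 177
  y=5 (Brookfield, w=5) cum 182
  y=8 (Calder, w=50) cum 232
  y=11 (Ashton, w=80) cum 312
⇒ y* = 3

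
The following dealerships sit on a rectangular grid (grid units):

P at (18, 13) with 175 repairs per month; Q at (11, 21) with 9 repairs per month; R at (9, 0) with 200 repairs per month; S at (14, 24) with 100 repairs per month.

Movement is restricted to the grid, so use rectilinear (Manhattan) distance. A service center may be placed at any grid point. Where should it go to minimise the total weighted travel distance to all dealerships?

Manhattan distance separates: Σwᵢ(|x−xᵢ|+|y−yᵢ|) = Σwᵢ|x−xᵢ| + Σwᵢ|y−yᵢ|, so x and y are optimised independently as 1-D weighted medians.
Total weight W = 484; half = 242.
x-coordinate, sorted with cumulative weight:
  x=9 (R, w=200) cum 200
  x=11 (Q, w=9) cum 209
  x=14 (S, w=100) cum 309  ← median
  x=18 (P, w=175) cum 484
⇒ x* = 14
y-coordinate, sorted with cumulative weight:
  y=0 (R, w=200) cum 200
  y=13 (P, w=175) cum 375  ← median
  y=21 (Q, w=9) cum 384
  y=24 (S, w=100) cum 484
⇒ y* = 13

(14, 13)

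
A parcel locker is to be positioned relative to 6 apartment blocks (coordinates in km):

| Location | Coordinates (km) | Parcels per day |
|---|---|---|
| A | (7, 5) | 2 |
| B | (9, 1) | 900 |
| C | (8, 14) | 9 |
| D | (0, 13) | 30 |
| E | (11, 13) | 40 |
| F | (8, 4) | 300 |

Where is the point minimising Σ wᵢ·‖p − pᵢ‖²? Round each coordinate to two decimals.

(8.61, 2.46)

The minimiser of Σwᵢ‖p−pᵢ‖² is the weighted centroid p* = (Σwᵢpᵢ)/(Σwᵢ).
Σwᵢ = 1281.
Σwᵢxᵢ = 2·7 + 900·9 + 9·8 + 30·0 + 40·11 + 300·8 = 11026.
Σwᵢyᵢ = 2·5 + 900·1 + 9·14 + 30·13 + 40·13 + 300·4 = 3146.
x* = 11026/1281 = 8.61, y* = 3146/1281 = 2.46.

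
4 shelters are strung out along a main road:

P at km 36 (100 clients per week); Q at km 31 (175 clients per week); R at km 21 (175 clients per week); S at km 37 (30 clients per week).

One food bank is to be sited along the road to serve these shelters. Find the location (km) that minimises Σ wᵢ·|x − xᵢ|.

For a sum of weighted absolute distances on a line, the optimum is the weighted median (not the mean). Total weight W = 480; half-weight = 240.
Sort by position and accumulate weight:
  km 21 (R, w=175) → cum 175
  km 31 (Q, w=175) → cum 350  ≥ 240 → median here
  km 36 (P, w=100) → cum 450
  km 37 (S, w=30) → cum 480
Optimal location: km 31.

x = 31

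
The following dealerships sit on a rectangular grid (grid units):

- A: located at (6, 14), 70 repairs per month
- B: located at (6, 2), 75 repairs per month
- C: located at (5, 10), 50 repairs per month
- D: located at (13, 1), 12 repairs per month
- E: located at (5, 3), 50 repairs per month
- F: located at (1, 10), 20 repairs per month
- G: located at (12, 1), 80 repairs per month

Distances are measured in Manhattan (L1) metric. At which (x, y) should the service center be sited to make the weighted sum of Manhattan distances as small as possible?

Manhattan distance separates: Σwᵢ(|x−xᵢ|+|y−yᵢ|) = Σwᵢ|x−xᵢ| + Σwᵢ|y−yᵢ|, so x and y are optimised independently as 1-D weighted medians.
Total weight W = 357; half = 178.5.
x-coordinate, sorted with cumulative weight:
  x=1 (F, w=20) cum 20
  x=5 (C, w=50) cum 70
  x=5 (E, w=50) cum 120
  x=6 (A, w=70) cum 190  ← median
  x=6 (B, w=75) cum 265
  x=12 (G, w=80) cum 345
  x=13 (D, w=12) cum 357
⇒ x* = 6
y-coordinate, sorted with cumulative weight:
  y=1 (D, w=12) cum 12
  y=1 (G, w=80) cum 92
  y=2 (B, w=75) cum 167
  y=3 (E, w=50) cum 217  ← median
  y=10 (C, w=50) cum 267
  y=10 (F, w=20) cum 287
  y=14 (A, w=70) cum 357
⇒ y* = 3

(6, 3)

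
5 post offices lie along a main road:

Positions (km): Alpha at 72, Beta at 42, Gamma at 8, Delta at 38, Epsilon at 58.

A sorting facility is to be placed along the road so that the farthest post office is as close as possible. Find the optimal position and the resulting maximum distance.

The 1-center on a line is the midpoint of the two extreme points: leftmost at 8, rightmost at 72.
Optimal location = (8 + 72)/2 = 40; maximum distance = (72 − 8)/2 = 32.

location 40, max distance 32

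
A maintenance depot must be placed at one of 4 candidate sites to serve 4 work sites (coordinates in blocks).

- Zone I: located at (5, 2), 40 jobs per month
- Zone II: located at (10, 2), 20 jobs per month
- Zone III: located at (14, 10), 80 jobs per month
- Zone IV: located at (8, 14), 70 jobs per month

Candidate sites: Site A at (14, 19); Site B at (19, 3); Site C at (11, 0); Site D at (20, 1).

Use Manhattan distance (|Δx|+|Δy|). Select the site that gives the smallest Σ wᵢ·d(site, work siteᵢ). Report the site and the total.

Site C, total 2610 blocks

Total weighted distance at each candidate:
  Site A (14, 19): total = 2950
  Site B (19, 3): total = 3300
  Site C (11, 0): total = 2610
  Site D (20, 1): total = 3810
Minimum is at Site C with total 2610 blocks.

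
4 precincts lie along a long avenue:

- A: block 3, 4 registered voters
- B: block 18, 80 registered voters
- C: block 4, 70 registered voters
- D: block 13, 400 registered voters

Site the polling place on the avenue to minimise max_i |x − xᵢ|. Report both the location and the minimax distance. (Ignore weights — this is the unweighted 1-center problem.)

location 10.5, max distance 7.5

The 1-center on a line is the midpoint of the two extreme points: leftmost at 3, rightmost at 18.
Optimal location = (3 + 18)/2 = 10.5; maximum distance = (18 − 3)/2 = 7.5.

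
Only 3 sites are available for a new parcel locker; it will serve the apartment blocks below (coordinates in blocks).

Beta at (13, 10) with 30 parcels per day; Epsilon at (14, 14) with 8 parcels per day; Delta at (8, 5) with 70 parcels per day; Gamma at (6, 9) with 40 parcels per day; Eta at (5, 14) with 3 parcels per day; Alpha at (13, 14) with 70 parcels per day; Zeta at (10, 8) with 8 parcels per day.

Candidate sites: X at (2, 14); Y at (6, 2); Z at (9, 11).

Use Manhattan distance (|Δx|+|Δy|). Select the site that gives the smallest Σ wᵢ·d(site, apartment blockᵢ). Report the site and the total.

Total weighted distance at each candidate:
  X (2, 14): total = 2847
  Y (6, 2): total = 2689
  Z (9, 11): total = 1447
Minimum is at Z with total 1447 blocks.

Z, total 1447 blocks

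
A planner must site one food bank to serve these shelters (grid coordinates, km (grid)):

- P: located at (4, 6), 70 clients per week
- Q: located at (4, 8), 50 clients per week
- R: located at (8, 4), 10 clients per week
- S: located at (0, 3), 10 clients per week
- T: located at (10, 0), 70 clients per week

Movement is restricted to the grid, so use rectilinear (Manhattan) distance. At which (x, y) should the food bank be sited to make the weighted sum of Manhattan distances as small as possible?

(4, 6)

Manhattan distance separates: Σwᵢ(|x−xᵢ|+|y−yᵢ|) = Σwᵢ|x−xᵢ| + Σwᵢ|y−yᵢ|, so x and y are optimised independently as 1-D weighted medians.
Total weight W = 210; half = 105.
x-coordinate, sorted with cumulative weight:
  x=0 (S, w=10) cum 10
  x=4 (P, w=70) cum 80
  x=4 (Q, w=50) cum 130  ← median
  x=8 (R, w=10) cum 140
  x=10 (T, w=70) cum 210
⇒ x* = 4
y-coordinate, sorted with cumulative weight:
  y=0 (T, w=70) cum 70
  y=3 (S, w=10) cum 80
  y=4 (R, w=10) cum 90
  y=6 (P, w=70) cum 160  ← median
  y=8 (Q, w=50) cum 210
⇒ y* = 6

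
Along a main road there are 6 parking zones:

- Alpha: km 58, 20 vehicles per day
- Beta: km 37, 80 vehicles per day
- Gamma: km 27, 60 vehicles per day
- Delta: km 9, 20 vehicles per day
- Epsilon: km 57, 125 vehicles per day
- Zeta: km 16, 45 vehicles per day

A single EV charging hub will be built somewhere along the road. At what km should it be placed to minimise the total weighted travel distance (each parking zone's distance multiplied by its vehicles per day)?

For a sum of weighted absolute distances on a line, the optimum is the weighted median (not the mean). Total weight W = 350; half-weight = 175.
Sort by position and accumulate weight:
  km 9 (Delta, w=20) → cum 20
  km 16 (Zeta, w=45) → cum 65
  km 27 (Gamma, w=60) → cum 125
  km 37 (Beta, w=80) → cum 205  ≥ 175 → median here
  km 57 (Epsilon, w=125) → cum 330
  km 58 (Alpha, w=20) → cum 350
Optimal location: km 37.

x = 37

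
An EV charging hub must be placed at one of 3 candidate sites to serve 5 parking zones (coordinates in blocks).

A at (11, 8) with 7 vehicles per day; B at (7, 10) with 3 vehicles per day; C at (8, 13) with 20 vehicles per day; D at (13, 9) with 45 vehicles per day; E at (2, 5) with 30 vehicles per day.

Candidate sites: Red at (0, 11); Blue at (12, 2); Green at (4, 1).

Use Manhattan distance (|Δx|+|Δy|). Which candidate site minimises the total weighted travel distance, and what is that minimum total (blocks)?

Blue, total 1138 blocks

Total weighted distance at each candidate:
  Red (0, 11): total = 1237
  Blue (12, 2): total = 1138
  Green (4, 1): total = 1399
Minimum is at Blue with total 1138 blocks.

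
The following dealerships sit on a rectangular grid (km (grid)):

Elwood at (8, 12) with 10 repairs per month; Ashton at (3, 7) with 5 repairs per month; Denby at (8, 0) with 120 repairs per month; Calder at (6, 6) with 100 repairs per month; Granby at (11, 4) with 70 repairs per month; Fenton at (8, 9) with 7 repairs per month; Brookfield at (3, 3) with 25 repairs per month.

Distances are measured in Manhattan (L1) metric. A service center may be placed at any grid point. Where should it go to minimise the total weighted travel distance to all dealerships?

(8, 4)

Manhattan distance separates: Σwᵢ(|x−xᵢ|+|y−yᵢ|) = Σwᵢ|x−xᵢ| + Σwᵢ|y−yᵢ|, so x and y are optimised independently as 1-D weighted medians.
Total weight W = 337; half = 168.5.
x-coordinate, sorted with cumulative weight:
  x=3 (Ashton, w=5) cum 5
  x=3 (Brookfield, w=25) cum 30
  x=6 (Calder, w=100) cum 130
  x=8 (Elwood, w=10) cum 140
  x=8 (Denby, w=120) cum 260  ← median
  x=8 (Fenton, w=7) cum 267
  x=11 (Granby, w=70) cum 337
⇒ x* = 8
y-coordinate, sorted with cumulative weight:
  y=0 (Denby, w=120) cum 120
  y=3 (Brookfield, w=25) cum 145
  y=4 (Granby, w=70) cum 215  ← median
  y=6 (Calder, w=100) cum 315
  y=7 (Ashton, w=5) cum 320
  y=9 (Fenton, w=7) cum 327
  y=12 (Elwood, w=10) cum 337
⇒ y* = 4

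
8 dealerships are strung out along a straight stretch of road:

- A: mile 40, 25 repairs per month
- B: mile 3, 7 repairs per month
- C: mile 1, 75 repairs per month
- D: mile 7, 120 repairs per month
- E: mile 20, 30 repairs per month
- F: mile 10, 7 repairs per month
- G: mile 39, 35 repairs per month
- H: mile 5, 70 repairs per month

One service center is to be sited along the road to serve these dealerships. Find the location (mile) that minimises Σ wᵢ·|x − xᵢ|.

For a sum of weighted absolute distances on a line, the optimum is the weighted median (not the mean). Total weight W = 369; half-weight = 184.5.
Sort by position and accumulate weight:
  mile 1 (C, w=75) → cum 75
  mile 3 (B, w=7) → cum 82
  mile 5 (H, w=70) → cum 152
  mile 7 (D, w=120) → cum 272  ≥ 184.5 → median here
  mile 10 (F, w=7) → cum 279
  mile 20 (E, w=30) → cum 309
  mile 39 (G, w=35) → cum 344
  mile 40 (A, w=25) → cum 369
Optimal location: mile 7.

x = 7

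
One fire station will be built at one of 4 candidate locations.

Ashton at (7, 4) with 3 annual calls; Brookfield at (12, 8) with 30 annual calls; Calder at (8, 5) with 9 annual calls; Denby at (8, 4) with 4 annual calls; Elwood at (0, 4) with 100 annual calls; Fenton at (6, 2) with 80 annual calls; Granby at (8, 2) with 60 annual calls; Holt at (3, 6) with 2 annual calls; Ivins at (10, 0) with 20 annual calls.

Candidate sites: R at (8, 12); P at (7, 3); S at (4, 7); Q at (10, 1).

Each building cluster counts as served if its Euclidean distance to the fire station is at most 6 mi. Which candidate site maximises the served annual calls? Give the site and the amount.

S, covering 198

Coverage radius r = 6 mi; a point is covered iff (Δx)²+(Δy)² ≤ 6² = 36.
  R (8, 12): covers {Brookfield} → 30
  P (7, 3): covers {Ashton, Calder, Denby, Fenton, Granby, Holt, Ivins} → 178
  S (4, 7): covers {Ashton, Calder, Denby, Elwood, Fenton, Holt} → 198
  Q (10, 1): covers {Ashton, Calder, Denby, Fenton, Granby, Ivins} → 176
Maximum coverage at S: 198 annual calls.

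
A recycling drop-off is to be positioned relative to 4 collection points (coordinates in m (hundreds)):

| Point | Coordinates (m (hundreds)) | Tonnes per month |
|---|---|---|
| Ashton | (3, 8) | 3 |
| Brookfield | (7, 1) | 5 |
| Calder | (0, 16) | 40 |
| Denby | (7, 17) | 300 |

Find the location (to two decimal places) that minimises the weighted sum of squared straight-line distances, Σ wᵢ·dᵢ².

(6.16, 16.58)

The minimiser of Σwᵢ‖p−pᵢ‖² is the weighted centroid p* = (Σwᵢpᵢ)/(Σwᵢ).
Σwᵢ = 348.
Σwᵢxᵢ = 3·3 + 5·7 + 40·0 + 300·7 = 2144.
Σwᵢyᵢ = 3·8 + 5·1 + 40·16 + 300·17 = 5769.
x* = 2144/348 = 6.16, y* = 5769/348 = 16.58.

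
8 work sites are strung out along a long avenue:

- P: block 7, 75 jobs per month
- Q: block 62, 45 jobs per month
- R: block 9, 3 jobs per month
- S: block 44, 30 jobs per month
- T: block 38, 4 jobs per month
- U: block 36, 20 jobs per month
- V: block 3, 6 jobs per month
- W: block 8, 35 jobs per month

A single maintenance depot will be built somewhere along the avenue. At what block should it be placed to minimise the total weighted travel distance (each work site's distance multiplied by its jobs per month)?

For a sum of weighted absolute distances on a line, the optimum is the weighted median (not the mean). Total weight W = 218; half-weight = 109.
Sort by position and accumulate weight:
  block 3 (V, w=6) → cum 6
  block 7 (P, w=75) → cum 81
  block 8 (W, w=35) → cum 116  ≥ 109 → median here
  block 9 (R, w=3) → cum 119
  block 36 (U, w=20) → cum 139
  block 38 (T, w=4) → cum 143
  block 44 (S, w=30) → cum 173
  block 62 (Q, w=45) → cum 218
Optimal location: block 8.

x = 8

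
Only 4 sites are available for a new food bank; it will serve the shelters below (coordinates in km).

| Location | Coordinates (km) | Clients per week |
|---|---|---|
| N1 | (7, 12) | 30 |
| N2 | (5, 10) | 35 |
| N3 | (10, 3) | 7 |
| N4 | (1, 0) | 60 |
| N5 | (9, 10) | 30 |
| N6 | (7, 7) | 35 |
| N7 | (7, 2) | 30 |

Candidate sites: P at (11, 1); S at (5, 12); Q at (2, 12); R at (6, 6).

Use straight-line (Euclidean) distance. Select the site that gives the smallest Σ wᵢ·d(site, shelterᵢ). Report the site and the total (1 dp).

R, total 1153.6 km

Total weighted distance at each candidate:
  P (11, 1): total = 2001.0
  S (5, 12): total = 1589.6
  Q (2, 12): total = 1884.3
  R (6, 6): total = 1153.6
Minimum is at R with total 1153.6 km.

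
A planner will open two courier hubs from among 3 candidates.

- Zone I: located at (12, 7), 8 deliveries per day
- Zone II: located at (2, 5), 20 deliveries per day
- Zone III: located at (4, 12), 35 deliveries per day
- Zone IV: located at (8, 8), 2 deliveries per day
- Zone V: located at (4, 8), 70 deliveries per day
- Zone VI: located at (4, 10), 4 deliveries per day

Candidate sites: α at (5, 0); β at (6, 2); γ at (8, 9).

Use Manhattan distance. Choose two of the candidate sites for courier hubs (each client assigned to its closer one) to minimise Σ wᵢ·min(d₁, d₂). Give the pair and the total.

Evaluate every pair (each demand assigned to the nearer of the two):
  {β, γ}: total = 805
  {α, γ}: total = 825
  {α, β}: total = 1264
Best pair: {β, γ} with total 805.

{β, γ}, total 805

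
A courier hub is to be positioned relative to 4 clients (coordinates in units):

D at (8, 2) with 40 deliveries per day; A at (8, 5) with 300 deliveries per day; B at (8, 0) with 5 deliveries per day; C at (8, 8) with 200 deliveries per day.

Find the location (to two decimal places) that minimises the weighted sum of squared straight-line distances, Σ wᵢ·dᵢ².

(8.00, 5.83)

The minimiser of Σwᵢ‖p−pᵢ‖² is the weighted centroid p* = (Σwᵢpᵢ)/(Σwᵢ).
Σwᵢ = 545.
Σwᵢxᵢ = 40·8 + 300·8 + 5·8 + 200·8 = 4360.
Σwᵢyᵢ = 40·2 + 300·5 + 5·0 + 200·8 = 3180.
x* = 4360/545 = 8.00, y* = 3180/545 = 5.83.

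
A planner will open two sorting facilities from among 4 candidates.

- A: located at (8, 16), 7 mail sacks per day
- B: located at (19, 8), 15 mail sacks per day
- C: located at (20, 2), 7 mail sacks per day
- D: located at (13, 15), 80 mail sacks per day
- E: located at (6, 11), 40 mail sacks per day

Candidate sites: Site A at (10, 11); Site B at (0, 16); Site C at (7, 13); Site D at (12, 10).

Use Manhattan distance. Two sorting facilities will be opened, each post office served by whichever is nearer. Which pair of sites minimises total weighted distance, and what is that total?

{Site C, Site D}, total 875

Evaluate every pair (each demand assigned to the nearer of the two):
  {Site C, Site D}: total = 875
  {Site A, Site D}: total = 936
  {Site A, Site C}: total = 1021
  {Site B, Site D}: total = 1063
  {Site A, Site B}: total = 1082
  {Site B, Site C}: total = 1211
Best pair: {Site C, Site D} with total 875.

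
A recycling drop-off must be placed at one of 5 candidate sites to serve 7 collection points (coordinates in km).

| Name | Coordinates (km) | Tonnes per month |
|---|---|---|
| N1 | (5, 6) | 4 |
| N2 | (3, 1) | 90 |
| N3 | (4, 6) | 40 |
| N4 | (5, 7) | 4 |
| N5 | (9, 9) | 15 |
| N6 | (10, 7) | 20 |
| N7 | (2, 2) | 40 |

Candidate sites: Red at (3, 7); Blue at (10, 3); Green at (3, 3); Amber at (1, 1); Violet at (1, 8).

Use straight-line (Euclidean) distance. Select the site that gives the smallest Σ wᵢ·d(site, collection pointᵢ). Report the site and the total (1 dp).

Total weighted distance at each candidate:
  Red (3, 7): total = 1052.3
  Blue (10, 3): total = 1466.2
  Green (3, 3): total = 683.9
  Amber (1, 1): total = 910.3
  Violet (1, 8): total = 1379.2
Minimum is at Green with total 683.9 km.

Green, total 683.9 km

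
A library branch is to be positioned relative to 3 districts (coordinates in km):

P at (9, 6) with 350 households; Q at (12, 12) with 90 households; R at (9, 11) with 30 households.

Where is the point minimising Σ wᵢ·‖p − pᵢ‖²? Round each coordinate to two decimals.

(9.57, 7.47)

The minimiser of Σwᵢ‖p−pᵢ‖² is the weighted centroid p* = (Σwᵢpᵢ)/(Σwᵢ).
Σwᵢ = 470.
Σwᵢxᵢ = 350·9 + 90·12 + 30·9 = 4500.
Σwᵢyᵢ = 350·6 + 90·12 + 30·11 = 3510.
x* = 4500/470 = 9.57, y* = 3510/470 = 7.47.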